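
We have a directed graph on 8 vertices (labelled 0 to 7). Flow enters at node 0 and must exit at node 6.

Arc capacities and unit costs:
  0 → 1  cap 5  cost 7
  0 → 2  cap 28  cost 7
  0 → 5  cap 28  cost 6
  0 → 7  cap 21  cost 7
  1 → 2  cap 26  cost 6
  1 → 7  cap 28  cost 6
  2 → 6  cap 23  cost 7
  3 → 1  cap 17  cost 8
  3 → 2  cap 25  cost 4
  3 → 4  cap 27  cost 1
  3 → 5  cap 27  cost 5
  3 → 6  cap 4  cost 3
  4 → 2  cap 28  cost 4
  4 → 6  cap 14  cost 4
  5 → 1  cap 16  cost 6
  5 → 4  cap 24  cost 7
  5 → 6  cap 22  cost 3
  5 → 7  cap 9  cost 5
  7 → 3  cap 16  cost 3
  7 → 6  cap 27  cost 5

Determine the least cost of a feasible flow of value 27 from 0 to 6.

Minimum cost for 27 units: 258

shortest-cost path #1: 0→5→6 push 22 @ unit cost 9 (adds 198)
shortest-cost path #2: 0→7→6 push 5 @ unit cost 12 (adds 60)
total cost = 258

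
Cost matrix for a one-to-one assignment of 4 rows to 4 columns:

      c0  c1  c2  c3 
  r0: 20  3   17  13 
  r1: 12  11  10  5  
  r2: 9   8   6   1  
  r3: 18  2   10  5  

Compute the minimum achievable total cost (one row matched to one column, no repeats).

Minimum assignment cost: 26

one of 2 optimal assignments: row0→col1 (cost 3), row1→col0 (cost 12), row2→col2 (cost 6), row3→col3 (cost 5)
total = 3 + 12 + 6 + 5 = 26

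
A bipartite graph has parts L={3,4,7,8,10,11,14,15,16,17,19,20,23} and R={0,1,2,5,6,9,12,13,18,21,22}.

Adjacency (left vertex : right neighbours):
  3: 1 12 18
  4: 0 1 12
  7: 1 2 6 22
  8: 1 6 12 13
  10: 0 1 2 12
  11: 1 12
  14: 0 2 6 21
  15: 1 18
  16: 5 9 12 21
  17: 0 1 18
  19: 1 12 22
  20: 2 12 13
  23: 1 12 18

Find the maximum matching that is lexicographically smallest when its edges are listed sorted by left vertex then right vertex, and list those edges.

Lex-smallest maximum matching: {(3,1), (4,0), (7,2), (8,6), (10,12), (14,21), (15,18), (16,5), (19,22), (20,13)}

|M| = 10 (so the lex-smallest maximum matching has 10 edges)
process left vertices in ascending order; for each, take the smallest-labelled available neighbour that still permits 10 edges overall, or leave it unmatched if none does
lex-smallest matching: {3-1, 4-0, 7-2, 8-6, 10-12, 14-21, 15-18, 16-5, 19-22, 20-13}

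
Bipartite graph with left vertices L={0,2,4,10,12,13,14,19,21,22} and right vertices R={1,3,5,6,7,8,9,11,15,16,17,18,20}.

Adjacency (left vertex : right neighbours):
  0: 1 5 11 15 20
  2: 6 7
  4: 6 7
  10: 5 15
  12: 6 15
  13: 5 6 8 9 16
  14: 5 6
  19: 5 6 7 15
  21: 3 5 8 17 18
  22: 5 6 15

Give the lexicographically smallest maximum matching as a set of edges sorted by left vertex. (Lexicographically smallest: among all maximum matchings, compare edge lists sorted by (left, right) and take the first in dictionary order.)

|M| = 7 (so the lex-smallest maximum matching has 7 edges)
process left vertices in ascending order; for each, take the smallest-labelled available neighbour that still permits 7 edges overall, or leave it unmatched if none does
lex-smallest matching: {0-1, 2-6, 4-7, 10-5, 12-15, 13-8, 21-3}

Lex-smallest maximum matching: {(0,1), (2,6), (4,7), (10,5), (12,15), (13,8), (21,3)}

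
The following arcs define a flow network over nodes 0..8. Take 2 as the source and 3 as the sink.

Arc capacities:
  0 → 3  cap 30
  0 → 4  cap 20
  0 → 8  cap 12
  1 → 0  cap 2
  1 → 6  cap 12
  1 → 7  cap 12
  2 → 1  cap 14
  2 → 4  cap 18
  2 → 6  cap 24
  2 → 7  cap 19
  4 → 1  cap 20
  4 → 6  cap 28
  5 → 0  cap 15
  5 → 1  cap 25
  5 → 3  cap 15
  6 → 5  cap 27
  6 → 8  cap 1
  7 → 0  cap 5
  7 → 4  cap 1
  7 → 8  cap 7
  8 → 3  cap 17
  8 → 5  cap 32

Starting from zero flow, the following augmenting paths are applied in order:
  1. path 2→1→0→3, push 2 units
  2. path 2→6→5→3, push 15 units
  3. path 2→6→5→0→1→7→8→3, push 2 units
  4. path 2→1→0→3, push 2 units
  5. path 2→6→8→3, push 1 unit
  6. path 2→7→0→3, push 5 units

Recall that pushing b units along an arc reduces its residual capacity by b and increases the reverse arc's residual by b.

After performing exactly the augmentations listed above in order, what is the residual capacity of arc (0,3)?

Residual capacity of (0,3): 21

after path 1 (2→1→0→3, push 2): res(0,3)=28
after path 2 (2→6→5→3, push 15): res(0,3)=28
after path 3 (2→6→5→0→1→7→8→3, push 2): res(0,3)=28
after path 4 (2→1→0→3, push 2): res(0,3)=26
after path 5 (2→6→8→3, push 1): res(0,3)=26
after path 6 (2→7→0→3, push 5): res(0,3)=21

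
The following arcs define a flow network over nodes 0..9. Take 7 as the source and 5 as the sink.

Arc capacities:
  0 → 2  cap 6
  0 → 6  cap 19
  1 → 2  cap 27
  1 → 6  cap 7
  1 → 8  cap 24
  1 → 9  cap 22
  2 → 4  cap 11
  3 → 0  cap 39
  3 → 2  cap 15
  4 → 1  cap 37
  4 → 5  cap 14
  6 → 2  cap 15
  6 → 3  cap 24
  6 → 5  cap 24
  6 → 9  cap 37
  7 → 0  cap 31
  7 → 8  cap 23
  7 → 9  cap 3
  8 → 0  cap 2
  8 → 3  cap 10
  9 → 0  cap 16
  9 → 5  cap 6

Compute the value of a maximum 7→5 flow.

augment #1: 7→9→5 bottleneck 3, total now 3
augment #2: 7→0→6→5 bottleneck 19, total now 22
augment #3: 7→0→2→4→5 bottleneck 6, total now 28
augment #4: 7→8→3→2→4→5 bottleneck 5, total now 33

Maximum flow value: 33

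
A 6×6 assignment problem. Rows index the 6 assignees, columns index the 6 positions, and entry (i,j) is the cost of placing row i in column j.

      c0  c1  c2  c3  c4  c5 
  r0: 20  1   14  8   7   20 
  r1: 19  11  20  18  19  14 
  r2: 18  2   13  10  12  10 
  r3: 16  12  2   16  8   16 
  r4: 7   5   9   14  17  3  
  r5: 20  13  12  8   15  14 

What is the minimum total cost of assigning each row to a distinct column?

Minimum assignment cost: 40

optimal assignment: row0→col4 (cost 7), row1→col5 (cost 14), row2→col1 (cost 2), row3→col2 (cost 2), row4→col0 (cost 7), row5→col3 (cost 8)
total = 7 + 14 + 2 + 2 + 7 + 8 = 40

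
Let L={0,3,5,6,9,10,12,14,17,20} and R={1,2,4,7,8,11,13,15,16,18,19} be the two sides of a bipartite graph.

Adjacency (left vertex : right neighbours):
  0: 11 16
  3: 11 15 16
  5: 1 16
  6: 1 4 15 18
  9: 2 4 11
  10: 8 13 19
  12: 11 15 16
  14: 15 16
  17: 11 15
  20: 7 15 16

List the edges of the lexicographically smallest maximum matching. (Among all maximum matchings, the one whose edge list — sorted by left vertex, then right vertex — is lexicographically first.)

Lex-smallest maximum matching: {(0,11), (3,15), (5,1), (6,4), (9,2), (10,8), (12,16), (20,7)}

|M| = 8 (so the lex-smallest maximum matching has 8 edges)
process left vertices in ascending order; for each, take the smallest-labelled available neighbour that still permits 8 edges overall, or leave it unmatched if none does
lex-smallest matching: {0-11, 3-15, 5-1, 6-4, 9-2, 10-8, 12-16, 20-7}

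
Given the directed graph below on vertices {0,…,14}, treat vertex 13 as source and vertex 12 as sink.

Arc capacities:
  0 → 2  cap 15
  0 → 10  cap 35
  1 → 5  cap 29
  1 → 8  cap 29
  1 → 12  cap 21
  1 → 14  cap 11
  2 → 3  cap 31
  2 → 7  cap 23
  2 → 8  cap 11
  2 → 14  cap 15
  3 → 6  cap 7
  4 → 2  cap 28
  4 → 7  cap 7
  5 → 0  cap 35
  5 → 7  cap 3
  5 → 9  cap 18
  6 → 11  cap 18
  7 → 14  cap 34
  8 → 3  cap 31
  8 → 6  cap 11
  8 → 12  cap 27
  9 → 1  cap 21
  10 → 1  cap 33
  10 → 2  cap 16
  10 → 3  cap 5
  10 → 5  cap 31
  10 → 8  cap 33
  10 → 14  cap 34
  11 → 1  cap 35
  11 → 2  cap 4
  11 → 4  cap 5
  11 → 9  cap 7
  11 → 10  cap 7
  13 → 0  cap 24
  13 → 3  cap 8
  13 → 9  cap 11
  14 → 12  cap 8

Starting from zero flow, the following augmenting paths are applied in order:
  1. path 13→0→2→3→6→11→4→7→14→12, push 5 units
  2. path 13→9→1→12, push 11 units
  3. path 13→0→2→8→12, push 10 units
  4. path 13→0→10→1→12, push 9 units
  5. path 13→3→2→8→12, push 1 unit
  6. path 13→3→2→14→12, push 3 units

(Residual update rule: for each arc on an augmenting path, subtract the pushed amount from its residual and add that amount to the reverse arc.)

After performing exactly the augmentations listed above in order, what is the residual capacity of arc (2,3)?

after path 1 (13→0→2→3→6→11→4→7→14→12, push 5): res(2,3)=26
after path 2 (13→9→1→12, push 11): res(2,3)=26
after path 3 (13→0→2→8→12, push 10): res(2,3)=26
after path 4 (13→0→10→1→12, push 9): res(2,3)=26
after path 5 (13→3→2→8→12, push 1): res(2,3)=27
after path 6 (13→3→2→14→12, push 3): res(2,3)=30

Residual capacity of (2,3): 30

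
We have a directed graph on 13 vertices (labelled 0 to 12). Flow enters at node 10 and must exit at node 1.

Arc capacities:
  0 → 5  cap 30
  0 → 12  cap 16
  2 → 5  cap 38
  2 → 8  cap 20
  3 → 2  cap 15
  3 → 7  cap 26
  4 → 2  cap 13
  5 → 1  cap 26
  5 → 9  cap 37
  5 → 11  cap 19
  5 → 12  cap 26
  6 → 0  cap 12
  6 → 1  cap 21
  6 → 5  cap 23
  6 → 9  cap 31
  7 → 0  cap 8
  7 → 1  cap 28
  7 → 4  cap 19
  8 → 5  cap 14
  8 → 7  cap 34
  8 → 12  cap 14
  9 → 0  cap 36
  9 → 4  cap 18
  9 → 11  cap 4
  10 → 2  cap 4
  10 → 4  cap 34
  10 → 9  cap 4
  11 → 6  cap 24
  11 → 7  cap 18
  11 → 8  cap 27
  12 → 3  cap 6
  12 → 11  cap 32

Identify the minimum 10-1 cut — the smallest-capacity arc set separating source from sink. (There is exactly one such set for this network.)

Min-cut arcs: {(4,2), (10,2), (10,9)} (total capacity 21)

augment #1: 10→2→5→1 push 4
augment #2: 10→4→2→5→1 push 13
augment #3: 10→9→0→5→1 push 4
max flow = 21; residual-reachable set from 10 gives S-side
cut edges (S→T): {(4,2), (10,2), (10,9)} total cap 21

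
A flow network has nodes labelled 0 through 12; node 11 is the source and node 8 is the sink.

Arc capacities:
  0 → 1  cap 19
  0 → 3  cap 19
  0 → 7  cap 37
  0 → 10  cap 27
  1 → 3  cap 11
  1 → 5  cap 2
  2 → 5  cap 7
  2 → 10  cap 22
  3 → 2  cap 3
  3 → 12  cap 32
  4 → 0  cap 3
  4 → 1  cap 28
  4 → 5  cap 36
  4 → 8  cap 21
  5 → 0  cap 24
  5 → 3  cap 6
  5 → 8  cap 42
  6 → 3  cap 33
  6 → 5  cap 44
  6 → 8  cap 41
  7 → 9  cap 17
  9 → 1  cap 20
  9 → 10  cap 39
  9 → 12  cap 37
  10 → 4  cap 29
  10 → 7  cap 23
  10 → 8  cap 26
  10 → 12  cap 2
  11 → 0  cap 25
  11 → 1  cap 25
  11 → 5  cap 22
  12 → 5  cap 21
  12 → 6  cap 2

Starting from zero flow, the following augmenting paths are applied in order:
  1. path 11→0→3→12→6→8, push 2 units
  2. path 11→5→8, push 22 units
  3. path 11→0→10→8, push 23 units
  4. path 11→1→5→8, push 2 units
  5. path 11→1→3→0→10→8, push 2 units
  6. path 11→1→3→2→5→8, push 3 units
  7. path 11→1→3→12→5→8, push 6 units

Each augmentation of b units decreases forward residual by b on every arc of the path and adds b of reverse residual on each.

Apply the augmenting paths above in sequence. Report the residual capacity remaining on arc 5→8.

Residual capacity of (5,8): 9

after path 1 (11→0→3→12→6→8, push 2): res(5,8)=42
after path 2 (11→5→8, push 22): res(5,8)=20
after path 3 (11→0→10→8, push 23): res(5,8)=20
after path 4 (11→1→5→8, push 2): res(5,8)=18
after path 5 (11→1→3→0→10→8, push 2): res(5,8)=18
after path 6 (11→1→3→2→5→8, push 3): res(5,8)=15
after path 7 (11→1→3→12→5→8, push 6): res(5,8)=9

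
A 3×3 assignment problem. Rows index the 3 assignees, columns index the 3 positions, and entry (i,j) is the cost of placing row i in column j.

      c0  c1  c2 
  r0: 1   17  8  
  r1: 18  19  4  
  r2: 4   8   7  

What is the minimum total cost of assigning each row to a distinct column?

optimal assignment: row0→col0 (cost 1), row1→col2 (cost 4), row2→col1 (cost 8)
total = 1 + 4 + 8 = 13

Minimum assignment cost: 13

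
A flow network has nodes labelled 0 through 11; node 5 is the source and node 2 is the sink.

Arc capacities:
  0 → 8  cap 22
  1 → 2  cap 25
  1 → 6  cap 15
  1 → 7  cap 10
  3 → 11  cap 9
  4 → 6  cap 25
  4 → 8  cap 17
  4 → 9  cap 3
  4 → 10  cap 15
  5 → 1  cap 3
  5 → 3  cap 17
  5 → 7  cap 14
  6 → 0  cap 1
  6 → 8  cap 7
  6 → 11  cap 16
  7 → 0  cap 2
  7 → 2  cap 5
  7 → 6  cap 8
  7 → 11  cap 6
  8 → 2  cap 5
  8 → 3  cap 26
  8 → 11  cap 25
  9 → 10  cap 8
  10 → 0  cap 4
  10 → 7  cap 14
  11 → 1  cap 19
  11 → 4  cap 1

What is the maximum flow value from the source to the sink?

augment #1: 5→1→2 bottleneck 3, total now 3
augment #2: 5→7→2 bottleneck 5, total now 8
augment #3: 5→3→11→1→2 bottleneck 9, total now 17
augment #4: 5→7→0→8→2 bottleneck 2, total now 19
augment #5: 5→7→6→8→2 bottleneck 3, total now 22
augment #6: 5→7→11→1→2 bottleneck 4, total now 26

Maximum flow value: 26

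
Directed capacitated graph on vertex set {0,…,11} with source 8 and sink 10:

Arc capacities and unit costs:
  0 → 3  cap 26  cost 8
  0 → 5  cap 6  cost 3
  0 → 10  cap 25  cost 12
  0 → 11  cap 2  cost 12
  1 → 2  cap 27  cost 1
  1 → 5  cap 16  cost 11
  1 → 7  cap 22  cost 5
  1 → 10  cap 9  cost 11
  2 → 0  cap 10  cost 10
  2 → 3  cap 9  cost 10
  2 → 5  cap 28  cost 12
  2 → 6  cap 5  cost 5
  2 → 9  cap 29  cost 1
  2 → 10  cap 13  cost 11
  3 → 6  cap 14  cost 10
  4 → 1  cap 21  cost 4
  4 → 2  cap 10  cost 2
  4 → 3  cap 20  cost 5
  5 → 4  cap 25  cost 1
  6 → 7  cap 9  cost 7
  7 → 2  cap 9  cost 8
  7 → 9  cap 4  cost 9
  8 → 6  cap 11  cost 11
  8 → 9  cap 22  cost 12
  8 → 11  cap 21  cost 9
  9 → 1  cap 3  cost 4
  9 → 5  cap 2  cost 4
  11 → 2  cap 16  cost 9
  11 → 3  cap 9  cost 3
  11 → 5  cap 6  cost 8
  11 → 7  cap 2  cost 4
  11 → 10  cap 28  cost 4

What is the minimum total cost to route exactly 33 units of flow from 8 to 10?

shortest-cost path #1: 8→11→10 push 21 @ unit cost 13 (adds 273)
shortest-cost path #2: 8→9→1→10 push 3 @ unit cost 27 (adds 81)
shortest-cost path #3: 8→9→5→4→2→10 push 2 @ unit cost 30 (adds 60)
shortest-cost path #4: 8→6→7→2→10 push 7 @ unit cost 37 (adds 259)
total cost = 673

Minimum cost for 33 units: 673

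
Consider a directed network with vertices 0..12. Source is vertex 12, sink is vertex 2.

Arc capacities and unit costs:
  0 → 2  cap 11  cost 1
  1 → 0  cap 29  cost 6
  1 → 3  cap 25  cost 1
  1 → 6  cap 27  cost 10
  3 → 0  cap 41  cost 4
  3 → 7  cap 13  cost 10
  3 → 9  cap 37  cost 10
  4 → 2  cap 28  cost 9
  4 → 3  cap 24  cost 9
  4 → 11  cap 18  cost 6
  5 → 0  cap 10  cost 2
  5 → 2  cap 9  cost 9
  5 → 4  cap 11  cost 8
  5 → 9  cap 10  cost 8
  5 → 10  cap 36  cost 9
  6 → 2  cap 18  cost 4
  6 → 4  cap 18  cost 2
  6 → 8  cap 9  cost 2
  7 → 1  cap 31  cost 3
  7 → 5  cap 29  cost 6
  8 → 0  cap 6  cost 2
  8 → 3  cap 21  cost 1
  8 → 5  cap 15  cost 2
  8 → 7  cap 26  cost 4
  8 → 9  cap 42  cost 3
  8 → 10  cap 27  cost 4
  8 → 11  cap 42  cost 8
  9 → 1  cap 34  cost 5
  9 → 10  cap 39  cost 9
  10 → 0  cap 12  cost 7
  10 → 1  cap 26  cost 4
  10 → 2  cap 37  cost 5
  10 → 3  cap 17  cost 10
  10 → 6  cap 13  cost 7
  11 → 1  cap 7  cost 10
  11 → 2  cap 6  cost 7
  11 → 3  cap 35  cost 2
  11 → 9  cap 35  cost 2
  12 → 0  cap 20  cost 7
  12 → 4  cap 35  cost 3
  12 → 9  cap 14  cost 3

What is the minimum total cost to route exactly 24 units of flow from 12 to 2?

shortest-cost path #1: 12→0→2 push 11 @ unit cost 8 (adds 88)
shortest-cost path #2: 12→4→2 push 13 @ unit cost 12 (adds 156)
total cost = 244

Minimum cost for 24 units: 244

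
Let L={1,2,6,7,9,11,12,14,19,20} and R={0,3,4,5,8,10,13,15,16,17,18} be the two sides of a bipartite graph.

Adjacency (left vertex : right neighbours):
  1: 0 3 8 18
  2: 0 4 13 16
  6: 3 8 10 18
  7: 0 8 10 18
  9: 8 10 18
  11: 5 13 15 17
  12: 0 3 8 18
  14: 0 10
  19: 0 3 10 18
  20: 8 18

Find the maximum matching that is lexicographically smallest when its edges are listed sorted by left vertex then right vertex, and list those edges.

Lex-smallest maximum matching: {(1,0), (2,4), (6,3), (7,8), (9,10), (11,5), (12,18)}

|M| = 7 (so the lex-smallest maximum matching has 7 edges)
process left vertices in ascending order; for each, take the smallest-labelled available neighbour that still permits 7 edges overall, or leave it unmatched if none does
lex-smallest matching: {1-0, 2-4, 6-3, 7-8, 9-10, 11-5, 12-18}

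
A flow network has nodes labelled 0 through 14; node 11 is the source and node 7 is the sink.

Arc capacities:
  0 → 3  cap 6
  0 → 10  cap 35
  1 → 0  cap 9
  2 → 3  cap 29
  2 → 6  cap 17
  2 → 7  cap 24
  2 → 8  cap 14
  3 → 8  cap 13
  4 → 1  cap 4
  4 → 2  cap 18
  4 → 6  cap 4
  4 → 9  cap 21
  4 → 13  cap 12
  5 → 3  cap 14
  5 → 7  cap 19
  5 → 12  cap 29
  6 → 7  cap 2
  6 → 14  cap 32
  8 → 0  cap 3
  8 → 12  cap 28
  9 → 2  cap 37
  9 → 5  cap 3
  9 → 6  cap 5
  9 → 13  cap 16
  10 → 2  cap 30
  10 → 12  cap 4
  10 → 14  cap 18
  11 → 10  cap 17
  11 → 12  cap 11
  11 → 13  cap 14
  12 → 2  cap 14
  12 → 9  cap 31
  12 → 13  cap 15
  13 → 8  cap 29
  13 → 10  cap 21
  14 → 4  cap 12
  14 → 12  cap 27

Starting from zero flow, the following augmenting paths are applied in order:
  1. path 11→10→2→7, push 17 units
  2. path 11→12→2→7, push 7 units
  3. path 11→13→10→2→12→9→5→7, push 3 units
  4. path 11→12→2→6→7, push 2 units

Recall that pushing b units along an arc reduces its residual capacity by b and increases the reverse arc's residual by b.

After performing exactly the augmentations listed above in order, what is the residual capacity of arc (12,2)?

after path 1 (11→10→2→7, push 17): res(12,2)=14
after path 2 (11→12→2→7, push 7): res(12,2)=7
after path 3 (11→13→10→2→12→9→5→7, push 3): res(12,2)=10
after path 4 (11→12→2→6→7, push 2): res(12,2)=8

Residual capacity of (12,2): 8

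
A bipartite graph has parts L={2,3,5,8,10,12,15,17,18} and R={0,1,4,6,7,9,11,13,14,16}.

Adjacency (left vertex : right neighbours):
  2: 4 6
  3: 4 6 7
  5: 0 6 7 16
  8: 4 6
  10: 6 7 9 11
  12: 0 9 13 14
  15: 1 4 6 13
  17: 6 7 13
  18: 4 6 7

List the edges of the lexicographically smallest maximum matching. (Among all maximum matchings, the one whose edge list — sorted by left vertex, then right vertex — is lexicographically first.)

Lex-smallest maximum matching: {(2,4), (3,6), (5,0), (10,9), (12,14), (15,1), (17,13), (18,7)}

|M| = 8 (so the lex-smallest maximum matching has 8 edges)
process left vertices in ascending order; for each, take the smallest-labelled available neighbour that still permits 8 edges overall, or leave it unmatched if none does
lex-smallest matching: {2-4, 3-6, 5-0, 10-9, 12-14, 15-1, 17-13, 18-7}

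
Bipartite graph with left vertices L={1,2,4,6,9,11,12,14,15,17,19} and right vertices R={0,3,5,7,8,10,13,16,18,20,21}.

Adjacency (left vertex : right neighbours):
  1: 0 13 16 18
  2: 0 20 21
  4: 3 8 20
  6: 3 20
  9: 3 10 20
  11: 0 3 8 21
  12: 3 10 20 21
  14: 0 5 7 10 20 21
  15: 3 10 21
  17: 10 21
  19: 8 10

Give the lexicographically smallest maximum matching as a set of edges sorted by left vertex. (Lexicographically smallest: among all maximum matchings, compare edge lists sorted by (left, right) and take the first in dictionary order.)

Lex-smallest maximum matching: {(1,13), (2,0), (4,3), (6,20), (9,10), (11,8), (12,21), (14,5)}

|M| = 8 (so the lex-smallest maximum matching has 8 edges)
process left vertices in ascending order; for each, take the smallest-labelled available neighbour that still permits 8 edges overall, or leave it unmatched if none does
lex-smallest matching: {1-13, 2-0, 4-3, 6-20, 9-10, 11-8, 12-21, 14-5}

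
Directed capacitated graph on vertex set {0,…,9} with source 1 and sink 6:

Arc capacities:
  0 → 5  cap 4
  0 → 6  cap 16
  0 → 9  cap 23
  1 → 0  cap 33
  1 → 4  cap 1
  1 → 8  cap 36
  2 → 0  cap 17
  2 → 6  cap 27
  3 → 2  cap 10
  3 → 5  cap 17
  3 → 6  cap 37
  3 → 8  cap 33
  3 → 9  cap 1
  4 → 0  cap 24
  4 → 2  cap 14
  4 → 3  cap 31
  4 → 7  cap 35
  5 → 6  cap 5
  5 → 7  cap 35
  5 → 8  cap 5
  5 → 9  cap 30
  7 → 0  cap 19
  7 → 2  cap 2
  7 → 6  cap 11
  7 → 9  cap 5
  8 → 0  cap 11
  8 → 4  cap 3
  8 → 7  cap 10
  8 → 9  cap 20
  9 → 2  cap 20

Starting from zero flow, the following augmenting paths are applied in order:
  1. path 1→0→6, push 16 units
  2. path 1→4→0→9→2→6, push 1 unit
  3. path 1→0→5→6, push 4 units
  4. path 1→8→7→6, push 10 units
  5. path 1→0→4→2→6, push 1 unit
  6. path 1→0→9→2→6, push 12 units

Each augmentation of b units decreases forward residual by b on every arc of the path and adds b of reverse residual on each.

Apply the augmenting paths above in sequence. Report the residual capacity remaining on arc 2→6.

after path 1 (1→0→6, push 16): res(2,6)=27
after path 2 (1→4→0→9→2→6, push 1): res(2,6)=26
after path 3 (1→0→5→6, push 4): res(2,6)=26
after path 4 (1→8→7→6, push 10): res(2,6)=26
after path 5 (1→0→4→2→6, push 1): res(2,6)=25
after path 6 (1→0→9→2→6, push 12): res(2,6)=13

Residual capacity of (2,6): 13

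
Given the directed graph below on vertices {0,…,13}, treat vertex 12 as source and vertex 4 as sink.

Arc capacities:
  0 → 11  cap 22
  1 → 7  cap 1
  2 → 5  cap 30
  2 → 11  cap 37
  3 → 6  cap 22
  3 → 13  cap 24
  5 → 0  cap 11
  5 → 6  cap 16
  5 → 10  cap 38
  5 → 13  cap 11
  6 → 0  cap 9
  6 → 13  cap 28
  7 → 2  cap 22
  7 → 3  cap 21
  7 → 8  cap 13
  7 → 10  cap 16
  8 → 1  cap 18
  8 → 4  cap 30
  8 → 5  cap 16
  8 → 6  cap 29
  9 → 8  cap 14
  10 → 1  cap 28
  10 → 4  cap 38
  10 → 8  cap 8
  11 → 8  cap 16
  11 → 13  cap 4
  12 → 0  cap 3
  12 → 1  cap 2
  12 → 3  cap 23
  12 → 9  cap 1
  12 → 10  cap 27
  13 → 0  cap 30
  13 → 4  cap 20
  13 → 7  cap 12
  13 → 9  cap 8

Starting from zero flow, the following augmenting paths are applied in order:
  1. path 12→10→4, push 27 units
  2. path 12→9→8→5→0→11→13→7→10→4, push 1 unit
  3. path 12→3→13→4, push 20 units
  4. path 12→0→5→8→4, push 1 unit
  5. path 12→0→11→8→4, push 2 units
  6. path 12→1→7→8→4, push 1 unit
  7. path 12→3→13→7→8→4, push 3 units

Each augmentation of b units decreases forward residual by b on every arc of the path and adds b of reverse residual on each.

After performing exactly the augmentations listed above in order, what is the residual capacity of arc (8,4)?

Residual capacity of (8,4): 23

after path 1 (12→10→4, push 27): res(8,4)=30
after path 2 (12→9→8→5→0→11→13→7→10→4, push 1): res(8,4)=30
after path 3 (12→3→13→4, push 20): res(8,4)=30
after path 4 (12→0→5→8→4, push 1): res(8,4)=29
after path 5 (12→0→11→8→4, push 2): res(8,4)=27
after path 6 (12→1→7→8→4, push 1): res(8,4)=26
after path 7 (12→3→13→7→8→4, push 3): res(8,4)=23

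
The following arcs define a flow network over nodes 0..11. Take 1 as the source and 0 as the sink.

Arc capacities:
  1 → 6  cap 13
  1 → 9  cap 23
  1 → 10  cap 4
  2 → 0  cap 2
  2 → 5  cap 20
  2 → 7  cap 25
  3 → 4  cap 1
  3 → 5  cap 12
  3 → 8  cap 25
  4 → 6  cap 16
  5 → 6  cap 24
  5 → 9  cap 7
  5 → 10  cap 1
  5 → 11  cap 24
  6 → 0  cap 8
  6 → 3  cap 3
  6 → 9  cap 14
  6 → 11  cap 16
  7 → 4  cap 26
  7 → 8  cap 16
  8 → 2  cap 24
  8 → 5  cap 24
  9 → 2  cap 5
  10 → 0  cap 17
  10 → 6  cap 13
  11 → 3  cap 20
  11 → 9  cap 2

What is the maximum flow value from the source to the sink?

augment #1: 1→6→0 bottleneck 8, total now 8
augment #2: 1→10→0 bottleneck 4, total now 12
augment #3: 1→9→2→0 bottleneck 2, total now 14
augment #4: 1→6→3→5→10→0 bottleneck 1, total now 15

Maximum flow value: 15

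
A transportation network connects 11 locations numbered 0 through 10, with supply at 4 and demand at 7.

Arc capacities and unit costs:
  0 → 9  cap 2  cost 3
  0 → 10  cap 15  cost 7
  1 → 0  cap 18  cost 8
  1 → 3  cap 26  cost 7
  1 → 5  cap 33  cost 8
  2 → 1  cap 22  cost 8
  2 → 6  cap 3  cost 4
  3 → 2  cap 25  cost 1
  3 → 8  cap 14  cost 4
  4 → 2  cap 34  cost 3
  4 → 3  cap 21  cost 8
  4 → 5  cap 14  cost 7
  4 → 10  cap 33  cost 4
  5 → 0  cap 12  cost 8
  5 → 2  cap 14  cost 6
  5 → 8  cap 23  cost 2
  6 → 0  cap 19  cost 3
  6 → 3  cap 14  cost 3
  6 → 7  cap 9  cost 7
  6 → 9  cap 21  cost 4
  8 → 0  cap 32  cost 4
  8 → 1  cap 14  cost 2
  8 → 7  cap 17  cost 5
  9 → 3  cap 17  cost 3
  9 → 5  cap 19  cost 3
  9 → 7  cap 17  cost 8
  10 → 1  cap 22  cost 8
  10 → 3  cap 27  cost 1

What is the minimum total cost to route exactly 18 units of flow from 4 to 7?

shortest-cost path #1: 4→5→8→7 push 14 @ unit cost 14 (adds 196)
shortest-cost path #2: 4→2→6→7 push 3 @ unit cost 14 (adds 42)
shortest-cost path #3: 4→10→3→8→7 push 1 @ unit cost 14 (adds 14)
total cost = 252

Minimum cost for 18 units: 252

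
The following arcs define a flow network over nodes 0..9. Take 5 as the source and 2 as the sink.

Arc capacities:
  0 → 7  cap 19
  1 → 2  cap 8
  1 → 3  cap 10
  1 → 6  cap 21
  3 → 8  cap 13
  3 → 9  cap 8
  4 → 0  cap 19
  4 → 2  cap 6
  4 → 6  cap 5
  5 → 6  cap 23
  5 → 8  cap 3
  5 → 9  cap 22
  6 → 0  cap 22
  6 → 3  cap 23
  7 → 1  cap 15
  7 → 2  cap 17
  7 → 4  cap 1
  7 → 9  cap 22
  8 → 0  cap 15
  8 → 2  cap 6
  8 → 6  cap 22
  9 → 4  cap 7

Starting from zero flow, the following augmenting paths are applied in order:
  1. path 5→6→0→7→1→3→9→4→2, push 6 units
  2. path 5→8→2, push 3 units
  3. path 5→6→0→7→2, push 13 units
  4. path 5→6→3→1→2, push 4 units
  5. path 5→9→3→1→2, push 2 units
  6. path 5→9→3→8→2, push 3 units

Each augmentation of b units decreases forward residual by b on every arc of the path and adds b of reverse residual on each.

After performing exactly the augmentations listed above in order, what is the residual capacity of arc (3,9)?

Residual capacity of (3,9): 7

after path 1 (5→6→0→7→1→3→9→4→2, push 6): res(3,9)=2
after path 2 (5→8→2, push 3): res(3,9)=2
after path 3 (5→6→0→7→2, push 13): res(3,9)=2
after path 4 (5→6→3→1→2, push 4): res(3,9)=2
after path 5 (5→9→3→1→2, push 2): res(3,9)=4
after path 6 (5→9→3→8→2, push 3): res(3,9)=7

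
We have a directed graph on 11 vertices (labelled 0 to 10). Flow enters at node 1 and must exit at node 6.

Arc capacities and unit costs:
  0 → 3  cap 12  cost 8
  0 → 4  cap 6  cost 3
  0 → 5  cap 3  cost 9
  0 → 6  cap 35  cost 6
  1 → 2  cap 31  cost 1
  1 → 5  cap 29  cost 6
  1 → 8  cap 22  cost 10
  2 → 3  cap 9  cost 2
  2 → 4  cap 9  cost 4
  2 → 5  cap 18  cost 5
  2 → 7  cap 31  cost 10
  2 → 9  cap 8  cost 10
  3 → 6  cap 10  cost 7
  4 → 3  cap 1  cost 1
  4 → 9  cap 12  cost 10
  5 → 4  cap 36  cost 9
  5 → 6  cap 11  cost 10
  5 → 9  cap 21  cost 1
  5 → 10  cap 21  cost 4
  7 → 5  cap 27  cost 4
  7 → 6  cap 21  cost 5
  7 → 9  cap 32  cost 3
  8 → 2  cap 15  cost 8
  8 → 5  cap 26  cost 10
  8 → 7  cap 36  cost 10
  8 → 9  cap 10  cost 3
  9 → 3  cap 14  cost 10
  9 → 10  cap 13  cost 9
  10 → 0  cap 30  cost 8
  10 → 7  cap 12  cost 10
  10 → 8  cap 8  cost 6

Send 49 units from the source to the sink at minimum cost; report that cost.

shortest-cost path #1: 1→2→3→6 push 9 @ unit cost 10 (adds 90)
shortest-cost path #2: 1→2→4→3→6 push 1 @ unit cost 13 (adds 13)
shortest-cost path #3: 1→5→6 push 11 @ unit cost 16 (adds 176)
shortest-cost path #4: 1→2→7→6 push 21 @ unit cost 16 (adds 336)
shortest-cost path #5: 1→5→10→0→6 push 7 @ unit cost 24 (adds 168)
total cost = 783

Minimum cost for 49 units: 783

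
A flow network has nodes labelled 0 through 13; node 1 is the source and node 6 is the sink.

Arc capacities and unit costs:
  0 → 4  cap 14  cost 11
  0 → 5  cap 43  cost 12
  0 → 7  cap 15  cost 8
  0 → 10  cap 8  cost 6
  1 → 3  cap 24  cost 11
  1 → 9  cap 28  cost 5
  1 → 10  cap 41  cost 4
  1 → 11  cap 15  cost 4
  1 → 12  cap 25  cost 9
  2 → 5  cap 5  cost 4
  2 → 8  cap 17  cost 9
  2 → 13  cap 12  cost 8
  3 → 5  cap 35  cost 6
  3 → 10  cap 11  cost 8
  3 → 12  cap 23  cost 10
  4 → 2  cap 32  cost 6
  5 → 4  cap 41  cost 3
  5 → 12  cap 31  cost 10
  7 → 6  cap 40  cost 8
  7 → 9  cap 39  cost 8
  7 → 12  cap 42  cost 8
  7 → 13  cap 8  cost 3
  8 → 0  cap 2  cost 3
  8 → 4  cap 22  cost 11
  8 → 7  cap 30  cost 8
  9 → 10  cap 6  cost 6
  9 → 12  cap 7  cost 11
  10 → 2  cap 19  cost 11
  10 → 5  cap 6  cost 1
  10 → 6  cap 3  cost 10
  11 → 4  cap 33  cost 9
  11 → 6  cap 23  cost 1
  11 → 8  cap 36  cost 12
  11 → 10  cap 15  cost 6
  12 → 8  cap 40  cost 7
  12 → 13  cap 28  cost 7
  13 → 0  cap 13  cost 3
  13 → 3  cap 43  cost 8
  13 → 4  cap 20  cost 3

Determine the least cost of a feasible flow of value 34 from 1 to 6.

Minimum cost for 34 units: 629

shortest-cost path #1: 1→11→6 push 15 @ unit cost 5 (adds 75)
shortest-cost path #2: 1→10→6 push 3 @ unit cost 14 (adds 42)
shortest-cost path #3: 1→12→8→7→6 push 16 @ unit cost 32 (adds 512)
total cost = 629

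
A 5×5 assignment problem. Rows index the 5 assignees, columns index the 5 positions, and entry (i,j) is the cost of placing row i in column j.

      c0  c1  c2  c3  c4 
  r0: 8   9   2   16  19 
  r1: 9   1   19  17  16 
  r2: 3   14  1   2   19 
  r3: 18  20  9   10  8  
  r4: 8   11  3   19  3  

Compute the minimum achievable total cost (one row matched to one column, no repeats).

Minimum assignment cost: 19

optimal assignment: row0→col2 (cost 2), row1→col1 (cost 1), row2→col0 (cost 3), row3→col3 (cost 10), row4→col4 (cost 3)
total = 2 + 1 + 3 + 10 + 3 = 19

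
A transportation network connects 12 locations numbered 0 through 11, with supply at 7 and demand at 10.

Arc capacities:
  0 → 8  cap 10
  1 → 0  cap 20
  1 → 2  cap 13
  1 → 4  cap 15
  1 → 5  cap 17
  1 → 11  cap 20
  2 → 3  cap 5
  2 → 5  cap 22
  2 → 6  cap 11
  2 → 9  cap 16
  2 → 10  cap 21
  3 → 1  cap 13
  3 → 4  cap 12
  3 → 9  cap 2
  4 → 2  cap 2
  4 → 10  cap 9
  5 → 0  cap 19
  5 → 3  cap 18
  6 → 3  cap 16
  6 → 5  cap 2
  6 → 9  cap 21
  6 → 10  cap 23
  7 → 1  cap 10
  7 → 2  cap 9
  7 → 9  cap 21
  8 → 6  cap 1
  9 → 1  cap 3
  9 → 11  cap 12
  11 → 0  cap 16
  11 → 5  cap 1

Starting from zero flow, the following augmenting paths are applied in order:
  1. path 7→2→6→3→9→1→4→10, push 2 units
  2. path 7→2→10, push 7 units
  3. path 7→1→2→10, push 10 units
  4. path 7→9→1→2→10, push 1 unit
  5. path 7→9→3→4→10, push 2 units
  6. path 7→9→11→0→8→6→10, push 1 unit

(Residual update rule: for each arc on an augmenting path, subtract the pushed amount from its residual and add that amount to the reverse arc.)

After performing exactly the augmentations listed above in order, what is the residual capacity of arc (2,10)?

Residual capacity of (2,10): 3

after path 1 (7→2→6→3→9→1→4→10, push 2): res(2,10)=21
after path 2 (7→2→10, push 7): res(2,10)=14
after path 3 (7→1→2→10, push 10): res(2,10)=4
after path 4 (7→9→1→2→10, push 1): res(2,10)=3
after path 5 (7→9→3→4→10, push 2): res(2,10)=3
after path 6 (7→9→11→0→8→6→10, push 1): res(2,10)=3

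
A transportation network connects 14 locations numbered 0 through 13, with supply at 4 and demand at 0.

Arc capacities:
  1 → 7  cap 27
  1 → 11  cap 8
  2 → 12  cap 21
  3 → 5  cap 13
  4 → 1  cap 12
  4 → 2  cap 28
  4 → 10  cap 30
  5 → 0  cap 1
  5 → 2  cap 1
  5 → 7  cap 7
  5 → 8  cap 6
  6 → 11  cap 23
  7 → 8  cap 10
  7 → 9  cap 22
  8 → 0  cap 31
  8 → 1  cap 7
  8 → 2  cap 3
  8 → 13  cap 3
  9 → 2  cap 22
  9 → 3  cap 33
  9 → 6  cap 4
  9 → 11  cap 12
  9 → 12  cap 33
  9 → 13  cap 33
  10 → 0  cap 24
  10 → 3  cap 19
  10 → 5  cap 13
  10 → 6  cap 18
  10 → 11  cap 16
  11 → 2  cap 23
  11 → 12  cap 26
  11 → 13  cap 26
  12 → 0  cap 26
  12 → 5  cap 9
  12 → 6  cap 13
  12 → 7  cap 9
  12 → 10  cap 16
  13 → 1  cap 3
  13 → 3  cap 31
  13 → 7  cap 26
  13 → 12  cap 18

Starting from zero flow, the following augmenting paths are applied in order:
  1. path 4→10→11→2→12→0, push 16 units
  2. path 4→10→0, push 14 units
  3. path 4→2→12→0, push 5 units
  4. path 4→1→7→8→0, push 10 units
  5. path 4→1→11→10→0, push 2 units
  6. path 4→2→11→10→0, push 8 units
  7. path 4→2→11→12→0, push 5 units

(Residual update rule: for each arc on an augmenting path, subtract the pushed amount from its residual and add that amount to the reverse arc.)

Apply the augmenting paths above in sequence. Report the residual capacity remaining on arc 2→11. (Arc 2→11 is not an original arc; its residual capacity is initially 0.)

after path 1 (4→10→11→2→12→0, push 16): res(2,11)=16
after path 2 (4→10→0, push 14): res(2,11)=16
after path 3 (4→2→12→0, push 5): res(2,11)=16
after path 4 (4→1→7→8→0, push 10): res(2,11)=16
after path 5 (4→1→11→10→0, push 2): res(2,11)=16
after path 6 (4→2→11→10→0, push 8): res(2,11)=8
after path 7 (4→2→11→12→0, push 5): res(2,11)=3

Residual capacity of (2,11): 3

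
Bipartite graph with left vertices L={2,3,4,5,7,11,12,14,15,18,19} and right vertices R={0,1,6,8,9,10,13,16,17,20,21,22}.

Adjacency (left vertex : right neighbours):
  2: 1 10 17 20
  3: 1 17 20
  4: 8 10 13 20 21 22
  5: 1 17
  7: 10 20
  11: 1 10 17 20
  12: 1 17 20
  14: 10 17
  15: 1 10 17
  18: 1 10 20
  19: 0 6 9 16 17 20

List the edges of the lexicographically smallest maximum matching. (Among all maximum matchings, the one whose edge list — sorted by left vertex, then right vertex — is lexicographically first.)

Lex-smallest maximum matching: {(2,1), (3,17), (4,8), (7,10), (11,20), (19,0)}

|M| = 6 (so the lex-smallest maximum matching has 6 edges)
process left vertices in ascending order; for each, take the smallest-labelled available neighbour that still permits 6 edges overall, or leave it unmatched if none does
lex-smallest matching: {2-1, 3-17, 4-8, 7-10, 11-20, 19-0}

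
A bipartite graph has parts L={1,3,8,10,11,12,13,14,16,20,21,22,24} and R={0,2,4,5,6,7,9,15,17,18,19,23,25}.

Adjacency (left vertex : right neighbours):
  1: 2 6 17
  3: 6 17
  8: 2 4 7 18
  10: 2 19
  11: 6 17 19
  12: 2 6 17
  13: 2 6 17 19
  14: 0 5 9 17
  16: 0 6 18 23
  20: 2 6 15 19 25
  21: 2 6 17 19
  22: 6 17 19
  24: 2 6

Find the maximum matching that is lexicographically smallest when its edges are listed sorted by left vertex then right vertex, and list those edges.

|M| = 8 (so the lex-smallest maximum matching has 8 edges)
process left vertices in ascending order; for each, take the smallest-labelled available neighbour that still permits 8 edges overall, or leave it unmatched if none does
lex-smallest matching: {1-2, 3-6, 8-4, 10-19, 11-17, 14-0, 16-18, 20-15}

Lex-smallest maximum matching: {(1,2), (3,6), (8,4), (10,19), (11,17), (14,0), (16,18), (20,15)}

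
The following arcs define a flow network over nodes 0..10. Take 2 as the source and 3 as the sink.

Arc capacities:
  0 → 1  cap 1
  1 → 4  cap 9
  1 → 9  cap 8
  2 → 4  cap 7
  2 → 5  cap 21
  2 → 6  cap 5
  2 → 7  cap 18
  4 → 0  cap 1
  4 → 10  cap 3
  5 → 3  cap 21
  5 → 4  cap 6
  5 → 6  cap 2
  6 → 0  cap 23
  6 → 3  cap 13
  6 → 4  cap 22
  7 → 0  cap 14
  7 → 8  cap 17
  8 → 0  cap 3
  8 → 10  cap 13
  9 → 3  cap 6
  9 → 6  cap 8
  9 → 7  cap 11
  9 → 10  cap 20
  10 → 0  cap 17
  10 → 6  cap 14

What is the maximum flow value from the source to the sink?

Maximum flow value: 35

augment #1: 2→5→3 bottleneck 21, total now 21
augment #2: 2→6→3 bottleneck 5, total now 26
augment #3: 2→4→10→6→3 bottleneck 3, total now 29
augment #4: 2→4→0→1→9→3 bottleneck 1, total now 30
augment #5: 2→7→8→10→6→3 bottleneck 5, total now 35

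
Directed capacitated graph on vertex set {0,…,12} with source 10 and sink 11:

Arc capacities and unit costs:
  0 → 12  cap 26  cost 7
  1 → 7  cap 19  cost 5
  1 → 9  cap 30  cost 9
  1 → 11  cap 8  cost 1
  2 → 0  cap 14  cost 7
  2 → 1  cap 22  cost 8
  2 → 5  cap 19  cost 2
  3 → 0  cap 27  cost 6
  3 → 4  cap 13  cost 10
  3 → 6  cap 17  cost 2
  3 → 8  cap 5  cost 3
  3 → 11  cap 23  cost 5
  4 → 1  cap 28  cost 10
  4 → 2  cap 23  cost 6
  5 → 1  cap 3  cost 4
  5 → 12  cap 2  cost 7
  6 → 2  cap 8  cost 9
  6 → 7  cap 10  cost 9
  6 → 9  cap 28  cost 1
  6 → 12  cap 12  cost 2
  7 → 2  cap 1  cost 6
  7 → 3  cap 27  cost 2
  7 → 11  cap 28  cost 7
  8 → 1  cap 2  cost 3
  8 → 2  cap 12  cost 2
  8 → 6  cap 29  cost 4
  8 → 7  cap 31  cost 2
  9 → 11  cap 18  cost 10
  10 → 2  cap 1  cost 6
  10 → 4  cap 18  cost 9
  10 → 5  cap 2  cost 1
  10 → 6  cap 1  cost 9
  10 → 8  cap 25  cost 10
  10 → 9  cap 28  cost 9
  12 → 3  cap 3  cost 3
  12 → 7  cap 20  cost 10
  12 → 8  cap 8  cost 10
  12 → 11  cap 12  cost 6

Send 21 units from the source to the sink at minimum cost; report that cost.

Minimum cost for 21 units: 355

shortest-cost path #1: 10→5→1→11 push 2 @ unit cost 6 (adds 12)
shortest-cost path #2: 10→2→5→1→11 push 1 @ unit cost 13 (adds 13)
shortest-cost path #3: 10→8→1→11 push 2 @ unit cost 14 (adds 28)
shortest-cost path #4: 10→6→12→11 push 1 @ unit cost 17 (adds 17)
shortest-cost path #5: 10→9→11 push 15 @ unit cost 19 (adds 285)
total cost = 355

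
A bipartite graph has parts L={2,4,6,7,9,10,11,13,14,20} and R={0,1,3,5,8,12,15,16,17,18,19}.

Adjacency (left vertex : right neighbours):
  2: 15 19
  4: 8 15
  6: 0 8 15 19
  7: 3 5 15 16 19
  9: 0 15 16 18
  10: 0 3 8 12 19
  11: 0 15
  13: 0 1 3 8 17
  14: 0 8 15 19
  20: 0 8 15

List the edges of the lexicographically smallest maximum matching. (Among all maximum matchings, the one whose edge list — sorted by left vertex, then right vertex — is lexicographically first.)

|M| = 8 (so the lex-smallest maximum matching has 8 edges)
process left vertices in ascending order; for each, take the smallest-labelled available neighbour that still permits 8 edges overall, or leave it unmatched if none does
lex-smallest matching: {2-15, 4-8, 6-0, 7-3, 9-16, 10-12, 13-1, 14-19}

Lex-smallest maximum matching: {(2,15), (4,8), (6,0), (7,3), (9,16), (10,12), (13,1), (14,19)}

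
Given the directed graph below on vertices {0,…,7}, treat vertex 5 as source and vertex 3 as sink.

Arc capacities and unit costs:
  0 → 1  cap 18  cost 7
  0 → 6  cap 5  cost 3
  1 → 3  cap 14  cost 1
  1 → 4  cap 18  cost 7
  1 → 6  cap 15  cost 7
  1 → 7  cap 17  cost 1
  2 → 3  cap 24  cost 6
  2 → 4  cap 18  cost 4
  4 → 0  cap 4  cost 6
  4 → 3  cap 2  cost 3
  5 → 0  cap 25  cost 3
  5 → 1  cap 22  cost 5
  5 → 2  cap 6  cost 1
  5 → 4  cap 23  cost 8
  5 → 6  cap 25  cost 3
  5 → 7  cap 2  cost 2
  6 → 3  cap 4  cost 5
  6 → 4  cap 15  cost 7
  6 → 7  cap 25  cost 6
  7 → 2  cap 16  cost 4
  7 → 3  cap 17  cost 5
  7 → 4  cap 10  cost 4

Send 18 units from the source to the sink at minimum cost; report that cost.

Minimum cost for 18 units: 112

shortest-cost path #1: 5→1→3 push 14 @ unit cost 6 (adds 84)
shortest-cost path #2: 5→7→3 push 2 @ unit cost 7 (adds 14)
shortest-cost path #3: 5→2→3 push 2 @ unit cost 7 (adds 14)
total cost = 112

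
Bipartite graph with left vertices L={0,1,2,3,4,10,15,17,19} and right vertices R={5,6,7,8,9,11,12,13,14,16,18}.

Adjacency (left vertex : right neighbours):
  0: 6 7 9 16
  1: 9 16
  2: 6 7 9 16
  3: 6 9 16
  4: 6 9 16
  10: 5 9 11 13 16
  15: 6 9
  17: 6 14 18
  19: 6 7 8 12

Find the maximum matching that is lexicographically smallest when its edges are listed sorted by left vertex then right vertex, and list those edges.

|M| = 7 (so the lex-smallest maximum matching has 7 edges)
process left vertices in ascending order; for each, take the smallest-labelled available neighbour that still permits 7 edges overall, or leave it unmatched if none does
lex-smallest matching: {0-6, 1-9, 2-7, 3-16, 10-5, 17-14, 19-8}

Lex-smallest maximum matching: {(0,6), (1,9), (2,7), (3,16), (10,5), (17,14), (19,8)}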